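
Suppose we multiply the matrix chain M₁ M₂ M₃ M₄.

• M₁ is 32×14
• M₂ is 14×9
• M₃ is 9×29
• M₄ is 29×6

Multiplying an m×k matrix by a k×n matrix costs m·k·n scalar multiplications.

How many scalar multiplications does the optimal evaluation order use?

5010

Adjacent pairs: M₁M₂ = 32·14·9 = 4032; M₂M₃ = 14·9·29 = 3654; M₃M₄ = 9·29·6 = 1566.
Length 3: M₁..M₃: k=1: 0+3654+32·14·29=16646; k=2: 4032+0+32·9·29=12384 → min 12384 | M₂..M₄: k=2: 0+1566+14·9·6=2322; k=3: 3654+0+14·29·6=6090 → min 2322.
Length 4: M₁..M₄: k=1: 0+2322+32·14·6=5010; k=2: 4032+1566+32·9·6=7326; k=3: 12384+0+32·29·6=17952 → min 5010.
Optimal order: (M₁ (M₂ (M₃ M₄))) with cost 5010.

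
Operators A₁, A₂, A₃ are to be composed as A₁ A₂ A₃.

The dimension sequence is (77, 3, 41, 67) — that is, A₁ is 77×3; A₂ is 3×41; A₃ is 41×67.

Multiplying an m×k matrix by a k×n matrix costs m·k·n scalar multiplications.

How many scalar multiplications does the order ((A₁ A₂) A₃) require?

(A₁ A₂): 77×3 by 3×41 → 77×41, cost 77·3·41 = 9471
((A₁ A₂) A₃): 77×41 by 41×67 → 77×67, cost 77·41·67 = 211519; cumulative 220990
Total: 220990 scalar multiplications.

220990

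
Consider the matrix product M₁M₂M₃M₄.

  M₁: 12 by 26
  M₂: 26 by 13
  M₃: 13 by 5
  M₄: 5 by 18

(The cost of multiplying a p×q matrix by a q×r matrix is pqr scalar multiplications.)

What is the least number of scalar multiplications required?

Adjacent pairs: M₁M₂ = 12·26·13 = 4056; M₂M₃ = 26·13·5 = 1690; M₃M₄ = 13·5·18 = 1170.
Length 3: M₁..M₃: k=1: 0+1690+12·26·5=3250; k=2: 4056+0+12·13·5=4836 → min 3250 | M₂..M₄: k=2: 0+1170+26·13·18=7254; k=3: 1690+0+26·5·18=4030 → min 4030.
Length 4: M₁..M₄: k=1: 0+4030+12·26·18=9646; k=2: 4056+1170+12·13·18=8034; k=3: 3250+0+12·5·18=4330 → min 4330.
Optimal order: ((M₁(M₂M₃))M₄) with cost 4330.

4330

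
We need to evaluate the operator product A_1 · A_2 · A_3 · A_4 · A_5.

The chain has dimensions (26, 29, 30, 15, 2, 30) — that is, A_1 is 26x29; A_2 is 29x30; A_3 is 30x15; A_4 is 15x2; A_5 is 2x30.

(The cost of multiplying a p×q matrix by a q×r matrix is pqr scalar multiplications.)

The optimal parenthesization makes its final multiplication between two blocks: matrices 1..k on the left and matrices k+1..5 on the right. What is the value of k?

4

Adjacent pairs: A_1A_2 = 26·29·30 = 22620; A_2A_3 = 29·30·15 = 13050; A_3A_4 = 30·15·2 = 900; A_4A_5 = 15·2·30 = 900.
Length 3: A_1..A_3: k=1: 0+13050+26·29·15=24360; k=2: 22620+0+26·30·15=34320 → min 24360 | A_2..A_4: k=2: 0+900+29·30·2=2640; k=3: 13050+0+29·15·2=13920 → min 2640 | A_3..A_5: k=3: 0+900+30·15·30=14400; k=4: 900+0+30·2·30=2700 → min 2700.
Length 4: A_1..A_4: k=1: 0+2640+26·29·2=4148; k=2: 22620+900+26·30·2=25080; k=3: 24360+0+26·15·2=25140 → min 4148 | A_2..A_5: k=2: 0+2700+29·30·30=28800; k=3: 13050+900+29·15·30=27000; k=4: 2640+0+29·2·30=4380 → min 4380.
Top-level splits: k=1: (A_1..A_1)·(A_2..A_5) → 0+4380+26·29·30 = 27000; k=2: (A_1..A_2)·(A_3..A_5) → 22620+2700+26·30·30 = 48720; k=3: (A_1..A_3)·(A_4..A_5) → 24360+900+26·15·30 = 36960; k=4: (A_1..A_4)·(A_5..A_5) → 4148+0+26·2·30 = 5708.
Best split is after A_4, i.e. k = 4.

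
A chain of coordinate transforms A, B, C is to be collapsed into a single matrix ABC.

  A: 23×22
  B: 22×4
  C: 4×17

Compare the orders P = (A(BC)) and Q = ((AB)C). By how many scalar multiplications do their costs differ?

Order P = (A(BC)): (BC): 22×4 by 4×17 → 22×17, cost 22·4·17 = 1496; (A(BC)): 23×22 by 22×17 → 23×17, cost 23·22·17 = 8602; cumulative 10098. Total 10098.
Order Q = ((AB)C): (AB): 23×22 by 22×4 → 23×4, cost 23·22·4 = 2024; ((AB)C): 23×4 by 4×17 → 23×17, cost 23·4·17 = 1564; cumulative 3588. Total 3588.
Difference: |10098 − 3588| = 6510.

6510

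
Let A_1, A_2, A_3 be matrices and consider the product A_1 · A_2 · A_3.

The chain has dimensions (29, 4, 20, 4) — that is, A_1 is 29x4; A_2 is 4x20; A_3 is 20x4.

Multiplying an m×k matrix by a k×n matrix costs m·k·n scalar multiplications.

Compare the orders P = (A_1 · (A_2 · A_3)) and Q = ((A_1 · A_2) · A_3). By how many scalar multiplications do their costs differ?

Order P = (A_1 · (A_2 · A_3)): (A_2 · A_3): 4×20 by 20×4 → 4×4, cost 4·20·4 = 320; (A_1 · (A_2 · A_3)): 29×4 by 4×4 → 29×4, cost 29·4·4 = 464; cumulative 784. Total 784.
Order Q = ((A_1 · A_2) · A_3): (A_1 · A_2): 29×4 by 4×20 → 29×20, cost 29·4·20 = 2320; ((A_1 · A_2) · A_3): 29×20 by 20×4 → 29×4, cost 29·20·4 = 2320; cumulative 4640. Total 4640.
Difference: |784 − 4640| = 3856.

3856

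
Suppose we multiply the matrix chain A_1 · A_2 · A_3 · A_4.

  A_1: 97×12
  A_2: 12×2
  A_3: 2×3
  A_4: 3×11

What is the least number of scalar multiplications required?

4528

Adjacent pairs: A_1A_2 = 97·12·2 = 2328; A_2A_3 = 12·2·3 = 72; A_3A_4 = 2·3·11 = 66.
Length 3: A_1..A_3: k=1: 0+72+97·12·3=3564; k=2: 2328+0+97·2·3=2910 → min 2910 | A_2..A_4: k=2: 0+66+12·2·11=330; k=3: 72+0+12·3·11=468 → min 330.
Length 4: A_1..A_4: k=1: 0+330+97·12·11=13134; k=2: 2328+66+97·2·11=4528; k=3: 2910+0+97·3·11=6111 → min 4528.
Optimal order: ((A_1 · A_2) · (A_3 · A_4)) with cost 4528.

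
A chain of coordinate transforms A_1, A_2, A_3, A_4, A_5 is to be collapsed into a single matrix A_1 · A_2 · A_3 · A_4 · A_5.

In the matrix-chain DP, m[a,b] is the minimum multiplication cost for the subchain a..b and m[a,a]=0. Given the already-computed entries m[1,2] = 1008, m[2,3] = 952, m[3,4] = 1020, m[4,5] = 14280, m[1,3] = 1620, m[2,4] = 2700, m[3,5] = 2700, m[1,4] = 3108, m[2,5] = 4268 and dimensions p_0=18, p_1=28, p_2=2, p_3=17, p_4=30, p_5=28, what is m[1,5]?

4716

m[1,5] = min over k∈[1,4] of m[1,k]+m[k+1,5]+p_{0}·p_k·p_{5}.
k=1: 0 + 4268 + 18·28·28 = 18380; k=2: 1008 + 2700 + 18·2·28 = 4716; k=3: 1620 + 14280 + 18·17·28 = 24468; k=4: 3108 + 0 + 18·30·28 = 18228.
Minimum: 4716 at k=2.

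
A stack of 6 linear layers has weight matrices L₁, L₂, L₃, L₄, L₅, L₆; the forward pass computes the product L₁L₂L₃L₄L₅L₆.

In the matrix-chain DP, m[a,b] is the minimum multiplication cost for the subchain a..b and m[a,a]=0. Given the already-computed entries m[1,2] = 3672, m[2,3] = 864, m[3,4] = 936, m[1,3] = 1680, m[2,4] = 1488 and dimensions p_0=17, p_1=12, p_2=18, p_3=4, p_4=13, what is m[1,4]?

m[1,4] = min over k∈[1,3] of m[1,k]+m[k+1,4]+p_{0}·p_k·p_{4}.
k=1: 0 + 1488 + 17·12·13 = 4140; k=2: 3672 + 936 + 17·18·13 = 8586; k=3: 1680 + 0 + 17·4·13 = 2564.
Minimum: 2564 at k=3.

2564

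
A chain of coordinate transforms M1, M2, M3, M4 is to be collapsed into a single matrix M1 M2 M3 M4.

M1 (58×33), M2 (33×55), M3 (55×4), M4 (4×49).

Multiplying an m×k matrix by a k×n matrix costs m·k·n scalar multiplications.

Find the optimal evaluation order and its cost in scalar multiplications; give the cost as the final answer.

26284

Adjacent pairs: M1M2 = 58·33·55 = 105270; M2M3 = 33·55·4 = 7260; M3M4 = 55·4·49 = 10780.
Length 3: M1..M3: k=1: 0+7260+58·33·4=14916; k=2: 105270+0+58·55·4=118030 → min 14916 | M2..M4: k=2: 0+10780+33·55·49=99715; k=3: 7260+0+33·4·49=13728 → min 13728.
Length 4: M1..M4: k=1: 0+13728+58·33·49=107514; k=2: 105270+10780+58·55·49=272360; k=3: 14916+0+58·4·49=26284 → min 26284.
Optimal parenthesization: ((M1 (M2 M3)) M4) with cost 26284.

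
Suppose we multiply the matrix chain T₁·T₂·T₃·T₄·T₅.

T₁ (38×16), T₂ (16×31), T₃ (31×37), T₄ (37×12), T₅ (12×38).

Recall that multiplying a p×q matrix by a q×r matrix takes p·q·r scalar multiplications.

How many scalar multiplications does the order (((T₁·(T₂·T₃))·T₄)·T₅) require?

(T₂·T₃): 16×31 by 31×37 → 16×37, cost 16·31·37 = 18352
(T₁·(T₂·T₃)): 38×16 by 16×37 → 38×37, cost 38·16·37 = 22496; cumulative 40848
((T₁·(T₂·T₃))·T₄): 38×37 by 37×12 → 38×12, cost 38·37·12 = 16872; cumulative 57720
(((T₁·(T₂·T₃))·T₄)·T₅): 38×12 by 12×38 → 38×38, cost 38·12·38 = 17328; cumulative 75048
Total: 75048 scalar multiplications.

75048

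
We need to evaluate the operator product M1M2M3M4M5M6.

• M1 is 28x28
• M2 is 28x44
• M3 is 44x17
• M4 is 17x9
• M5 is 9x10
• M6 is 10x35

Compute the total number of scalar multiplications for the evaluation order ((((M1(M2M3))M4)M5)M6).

(M2M3): 28×44 by 44×17 → 28×17, cost 28·44·17 = 20944
(M1(M2M3)): 28×28 by 28×17 → 28×17, cost 28·28·17 = 13328; cumulative 34272
((M1(M2M3))M4): 28×17 by 17×9 → 28×9, cost 28·17·9 = 4284; cumulative 38556
(((M1(M2M3))M4)M5): 28×9 by 9×10 → 28×10, cost 28·9·10 = 2520; cumulative 41076
((((M1(M2M3))M4)M5)M6): 28×10 by 10×35 → 28×35, cost 28·10·35 = 9800; cumulative 50876
Total: 50876 scalar multiplications.

50876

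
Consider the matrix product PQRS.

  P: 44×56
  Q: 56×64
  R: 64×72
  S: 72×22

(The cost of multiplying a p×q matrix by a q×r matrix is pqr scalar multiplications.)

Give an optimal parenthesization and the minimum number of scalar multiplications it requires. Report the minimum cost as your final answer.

Adjacent pairs: PQ = 44·56·64 = 157696; QR = 56·64·72 = 258048; RS = 64·72·22 = 101376.
Length 3: P..R: k=1: 0+258048+44·56·72=435456; k=2: 157696+0+44·64·72=360448 → min 360448 | Q..S: k=2: 0+101376+56·64·22=180224; k=3: 258048+0+56·72·22=346752 → min 180224.
Length 4: P..S: k=1: 0+180224+44·56·22=234432; k=2: 157696+101376+44·64·22=321024; k=3: 360448+0+44·72·22=430144 → min 234432.
Optimal parenthesization: (P(Q(RS))) with cost 234432.

234432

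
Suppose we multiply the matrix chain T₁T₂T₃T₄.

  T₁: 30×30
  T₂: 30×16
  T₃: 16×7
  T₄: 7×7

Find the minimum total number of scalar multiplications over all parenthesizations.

10444

Adjacent pairs: T₁T₂ = 30·30·16 = 14400; T₂T₃ = 30·16·7 = 3360; T₃T₄ = 16·7·7 = 784.
Length 3: T₁..T₃: k=1: 0+3360+30·30·7=9660; k=2: 14400+0+30·16·7=17760 → min 9660 | T₂..T₄: k=2: 0+784+30·16·7=4144; k=3: 3360+0+30·7·7=4830 → min 4144.
Length 4: T₁..T₄: k=1: 0+4144+30·30·7=10444; k=2: 14400+784+30·16·7=18544; k=3: 9660+0+30·7·7=11130 → min 10444.
Optimal order: (T₁(T₂(T₃T₄))) with cost 10444.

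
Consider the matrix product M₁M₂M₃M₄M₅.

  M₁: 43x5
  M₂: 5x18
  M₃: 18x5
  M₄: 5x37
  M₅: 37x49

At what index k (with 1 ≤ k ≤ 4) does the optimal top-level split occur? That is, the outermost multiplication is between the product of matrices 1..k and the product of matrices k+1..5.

Adjacent pairs: M₁M₂ = 43·5·18 = 3870; M₂M₃ = 5·18·5 = 450; M₃M₄ = 18·5·37 = 3330; M₄M₅ = 5·37·49 = 9065.
Length 3: M₁..M₃: k=1: 0+450+43·5·5=1525; k=2: 3870+0+43·18·5=7740 → min 1525 | M₂..M₄: k=2: 0+3330+5·18·37=6660; k=3: 450+0+5·5·37=1375 → min 1375 | M₃..M₅: k=3: 0+9065+18·5·49=13475; k=4: 3330+0+18·37·49=35964 → min 13475.
Length 4: M₁..M₄: k=1: 0+1375+43·5·37=9330; k=2: 3870+3330+43·18·37=35838; k=3: 1525+0+43·5·37=9480 → min 9330 | M₂..M₅: k=2: 0+13475+5·18·49=17885; k=3: 450+9065+5·5·49=10740; k=4: 1375+0+5·37·49=10440 → min 10440.
Top-level splits: k=1: (M₁..M₁)·(M₂..M₅) → 0+10440+43·5·49 = 20975; k=2: (M₁..M₂)·(M₃..M₅) → 3870+13475+43·18·49 = 55271; k=3: (M₁..M₃)·(M₄..M₅) → 1525+9065+43·5·49 = 21125; k=4: (M₁..M₄)·(M₅..M₅) → 9330+0+43·37·49 = 87289.
Best split is after M₁, i.e. k = 1.

1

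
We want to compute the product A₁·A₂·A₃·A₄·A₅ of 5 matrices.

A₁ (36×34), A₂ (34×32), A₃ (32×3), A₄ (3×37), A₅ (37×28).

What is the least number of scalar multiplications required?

13068

Adjacent pairs: A₁A₂ = 36·34·32 = 39168; A₂A₃ = 34·32·3 = 3264; A₃A₄ = 32·3·37 = 3552; A₄A₅ = 3·37·28 = 3108.
Length 3: A₁..A₃: k=1: 0+3264+36·34·3=6936; k=2: 39168+0+36·32·3=42624 → min 6936 | A₂..A₄: k=2: 0+3552+34·32·37=43808; k=3: 3264+0+34·3·37=7038 → min 7038 | A₃..A₅: k=3: 0+3108+32·3·28=5796; k=4: 3552+0+32·37·28=36704 → min 5796.
Length 4: A₁..A₄: k=1: 0+7038+36·34·37=52326; k=2: 39168+3552+36·32·37=85344; k=3: 6936+0+36·3·37=10932 → min 10932 | A₂..A₅: k=2: 0+5796+34·32·28=36260; k=3: 3264+3108+34·3·28=9228; k=4: 7038+0+34·37·28=42262 → min 9228.
Length 5: A₁..A₅: k=1: 0+9228+36·34·28=43500; k=2: 39168+5796+36·32·28=77220; k=3: 6936+3108+36·3·28=13068; k=4: 10932+0+36·37·28=48228 → min 13068.
Optimal order: ((A₁·(A₂·A₃))·(A₄·A₅)) with cost 13068.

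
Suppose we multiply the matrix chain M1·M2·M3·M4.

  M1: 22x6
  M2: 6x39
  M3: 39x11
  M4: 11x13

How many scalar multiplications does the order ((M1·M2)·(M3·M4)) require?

(M1·M2): 22×6 by 6×39 → 22×39, cost 22·6·39 = 5148
(M3·M4): 39×11 by 11×13 → 39×13, cost 39·11·13 = 5577
((M1·M2)·(M3·M4)): 22×39 by 39×13 → 22×13, cost 22·39·13 = 11154; cumulative 21879
Total: 21879 scalar multiplications.

21879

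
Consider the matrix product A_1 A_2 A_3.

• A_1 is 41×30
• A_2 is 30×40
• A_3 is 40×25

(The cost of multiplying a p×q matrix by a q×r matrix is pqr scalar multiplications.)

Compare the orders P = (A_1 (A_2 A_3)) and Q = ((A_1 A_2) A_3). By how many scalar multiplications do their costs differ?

29450

Order P = (A_1 (A_2 A_3)): (A_2 A_3): 30×40 by 40×25 → 30×25, cost 30·40·25 = 30000; (A_1 (A_2 A_3)): 41×30 by 30×25 → 41×25, cost 41·30·25 = 30750; cumulative 60750. Total 60750.
Order Q = ((A_1 A_2) A_3): (A_1 A_2): 41×30 by 30×40 → 41×40, cost 41·30·40 = 49200; ((A_1 A_2) A_3): 41×40 by 40×25 → 41×25, cost 41·40·25 = 41000; cumulative 90200. Total 90200.
Difference: |60750 − 90200| = 29450.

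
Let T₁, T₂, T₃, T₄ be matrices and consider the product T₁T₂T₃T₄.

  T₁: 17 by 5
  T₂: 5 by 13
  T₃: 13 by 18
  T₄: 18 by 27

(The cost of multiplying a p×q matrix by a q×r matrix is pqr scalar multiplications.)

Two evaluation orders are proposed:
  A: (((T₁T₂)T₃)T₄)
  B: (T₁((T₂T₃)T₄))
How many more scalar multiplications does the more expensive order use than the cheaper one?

Order A = (((T₁T₂)T₃)T₄): (T₁T₂): 17×5 by 5×13 → 17×13, cost 17·5·13 = 1105; ((T₁T₂)T₃): 17×13 by 13×18 → 17×18, cost 17·13·18 = 3978; cumulative 5083; (((T₁T₂)T₃)T₄): 17×18 by 18×27 → 17×27, cost 17·18·27 = 8262; cumulative 13345. Total 13345.
Order B = (T₁((T₂T₃)T₄)): (T₂T₃): 5×13 by 13×18 → 5×18, cost 5·13·18 = 1170; ((T₂T₃)T₄): 5×18 by 18×27 → 5×27, cost 5·18·27 = 2430; cumulative 3600; (T₁((T₂T₃)T₄)): 17×5 by 5×27 → 17×27, cost 17·5·27 = 2295; cumulative 5895. Total 5895.
Difference: |13345 − 5895| = 7450.

7450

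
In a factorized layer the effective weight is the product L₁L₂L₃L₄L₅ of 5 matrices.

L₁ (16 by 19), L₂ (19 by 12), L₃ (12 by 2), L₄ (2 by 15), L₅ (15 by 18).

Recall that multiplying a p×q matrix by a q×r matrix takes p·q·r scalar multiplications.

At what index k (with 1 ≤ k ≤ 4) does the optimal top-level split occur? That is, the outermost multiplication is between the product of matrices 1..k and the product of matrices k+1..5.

3

Adjacent pairs: L₁L₂ = 16·19·12 = 3648; L₂L₃ = 19·12·2 = 456; L₃L₄ = 12·2·15 = 360; L₄L₅ = 2·15·18 = 540.
Length 3: L₁..L₃: k=1: 0+456+16·19·2=1064; k=2: 3648+0+16·12·2=4032 → min 1064 | L₂..L₄: k=2: 0+360+19·12·15=3780; k=3: 456+0+19·2·15=1026 → min 1026 | L₃..L₅: k=3: 0+540+12·2·18=972; k=4: 360+0+12·15·18=3600 → min 972.
Length 4: L₁..L₄: k=1: 0+1026+16·19·15=5586; k=2: 3648+360+16·12·15=6888; k=3: 1064+0+16·2·15=1544 → min 1544 | L₂..L₅: k=2: 0+972+19·12·18=5076; k=3: 456+540+19·2·18=1680; k=4: 1026+0+19·15·18=6156 → min 1680.
Top-level splits: k=1: (L₁..L₁)·(L₂..L₅) → 0+1680+16·19·18 = 7152; k=2: (L₁..L₂)·(L₃..L₅) → 3648+972+16·12·18 = 8076; k=3: (L₁..L₃)·(L₄..L₅) → 1064+540+16·2·18 = 2180; k=4: (L₁..L₄)·(L₅..L₅) → 1544+0+16·15·18 = 5864.
Best split is after L₃, i.e. k = 3.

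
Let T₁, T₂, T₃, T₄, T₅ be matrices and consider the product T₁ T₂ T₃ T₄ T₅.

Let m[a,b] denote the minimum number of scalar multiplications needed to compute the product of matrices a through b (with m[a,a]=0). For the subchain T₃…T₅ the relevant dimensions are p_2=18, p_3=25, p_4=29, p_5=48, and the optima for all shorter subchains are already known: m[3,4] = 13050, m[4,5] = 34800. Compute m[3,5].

38106

m[3,5] = min over k∈[3,4] of m[3,k]+m[k+1,5]+p_{2}·p_k·p_{5}.
k=3: 0 + 34800 + 18·25·48 = 56400; k=4: 13050 + 0 + 18·29·48 = 38106.
Minimum: 38106 at k=4.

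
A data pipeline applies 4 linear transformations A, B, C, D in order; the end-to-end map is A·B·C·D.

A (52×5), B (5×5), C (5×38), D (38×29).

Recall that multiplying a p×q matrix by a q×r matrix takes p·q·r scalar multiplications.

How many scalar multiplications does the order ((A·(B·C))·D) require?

(B·C): 5×5 by 5×38 → 5×38, cost 5·5·38 = 950
(A·(B·C)): 52×5 by 5×38 → 52×38, cost 52·5·38 = 9880; cumulative 10830
((A·(B·C))·D): 52×38 by 38×29 → 52×29, cost 52·38·29 = 57304; cumulative 68134
Total: 68134 scalar multiplications.

68134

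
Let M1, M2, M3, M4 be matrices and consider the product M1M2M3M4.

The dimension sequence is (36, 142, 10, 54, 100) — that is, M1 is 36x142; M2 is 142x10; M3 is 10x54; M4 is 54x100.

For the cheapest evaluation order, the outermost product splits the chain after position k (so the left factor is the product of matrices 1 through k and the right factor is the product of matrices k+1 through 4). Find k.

2

Adjacent pairs: M1M2 = 36·142·10 = 51120; M2M3 = 142·10·54 = 76680; M3M4 = 10·54·100 = 54000.
Length 3: M1..M3: k=1: 0+76680+36·142·54=352728; k=2: 51120+0+36·10·54=70560 → min 70560 | M2..M4: k=2: 0+54000+142·10·100=196000; k=3: 76680+0+142·54·100=843480 → min 196000.
Top-level splits: k=1: (M1..M1)·(M2..M4) → 0+196000+36·142·100 = 707200; k=2: (M1..M2)·(M3..M4) → 51120+54000+36·10·100 = 141120; k=3: (M1..M3)·(M4..M4) → 70560+0+36·54·100 = 264960.
Best split is after M2, i.e. k = 2.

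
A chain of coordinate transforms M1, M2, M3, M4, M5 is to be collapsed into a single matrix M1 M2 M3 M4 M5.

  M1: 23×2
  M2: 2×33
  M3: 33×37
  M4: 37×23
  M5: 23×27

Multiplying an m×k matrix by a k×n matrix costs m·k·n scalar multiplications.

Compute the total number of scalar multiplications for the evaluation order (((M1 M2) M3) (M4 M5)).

(M1 M2): 23×2 by 2×33 → 23×33, cost 23·2·33 = 1518
((M1 M2) M3): 23×33 by 33×37 → 23×37, cost 23·33·37 = 28083; cumulative 29601
(M4 M5): 37×23 by 23×27 → 37×27, cost 37·23·27 = 22977
(((M1 M2) M3) (M4 M5)): 23×37 by 37×27 → 23×27, cost 23·37·27 = 22977; cumulative 75555
Total: 75555 scalar multiplications.

75555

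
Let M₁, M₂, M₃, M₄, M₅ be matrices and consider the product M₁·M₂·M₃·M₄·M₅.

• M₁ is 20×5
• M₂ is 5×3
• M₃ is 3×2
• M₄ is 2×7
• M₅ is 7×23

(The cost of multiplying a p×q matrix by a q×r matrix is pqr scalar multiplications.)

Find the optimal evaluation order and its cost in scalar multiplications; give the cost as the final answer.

1472

Adjacent pairs: M₁M₂ = 20·5·3 = 300; M₂M₃ = 5·3·2 = 30; M₃M₄ = 3·2·7 = 42; M₄M₅ = 2·7·23 = 322.
Length 3: M₁..M₃: k=1: 0+30+20·5·2=230; k=2: 300+0+20·3·2=420 → min 230 | M₂..M₄: k=2: 0+42+5·3·7=147; k=3: 30+0+5·2·7=100 → min 100 | M₃..M₅: k=3: 0+322+3·2·23=460; k=4: 42+0+3·7·23=525 → min 460.
Length 4: M₁..M₄: k=1: 0+100+20·5·7=800; k=2: 300+42+20·3·7=762; k=3: 230+0+20·2·7=510 → min 510 | M₂..M₅: k=2: 0+460+5·3·23=805; k=3: 30+322+5·2·23=582; k=4: 100+0+5·7·23=905 → min 582.
Length 5: M₁..M₅: k=1: 0+582+20·5·23=2882; k=2: 300+460+20·3·23=2140; k=3: 230+322+20·2·23=1472; k=4: 510+0+20·7·23=3730 → min 1472.
Optimal parenthesization: ((M₁·(M₂·M₃))·(M₄·M₅)) with cost 1472.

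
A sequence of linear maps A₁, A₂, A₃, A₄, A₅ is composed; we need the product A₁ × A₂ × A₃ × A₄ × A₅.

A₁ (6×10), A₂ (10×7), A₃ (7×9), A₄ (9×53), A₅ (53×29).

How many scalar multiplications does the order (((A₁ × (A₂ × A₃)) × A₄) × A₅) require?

13254

(A₂ × A₃): 10×7 by 7×9 → 10×9, cost 10·7·9 = 630
(A₁ × (A₂ × A₃)): 6×10 by 10×9 → 6×9, cost 6·10·9 = 540; cumulative 1170
((A₁ × (A₂ × A₃)) × A₄): 6×9 by 9×53 → 6×53, cost 6·9·53 = 2862; cumulative 4032
(((A₁ × (A₂ × A₃)) × A₄) × A₅): 6×53 by 53×29 → 6×29, cost 6·53·29 = 9222; cumulative 13254
Total: 13254 scalar multiplications.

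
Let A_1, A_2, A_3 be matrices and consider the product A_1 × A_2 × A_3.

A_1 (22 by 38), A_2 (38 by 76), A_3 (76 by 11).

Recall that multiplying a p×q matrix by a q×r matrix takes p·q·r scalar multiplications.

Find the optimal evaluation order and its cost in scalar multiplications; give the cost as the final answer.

(A_1 × (A_2 × A_3)): cost 40964.
((A_1 × A_2) × A_3): cost 81928.
Optimal: (A_1 × (A_2 × A_3)) with cost 40964.

40964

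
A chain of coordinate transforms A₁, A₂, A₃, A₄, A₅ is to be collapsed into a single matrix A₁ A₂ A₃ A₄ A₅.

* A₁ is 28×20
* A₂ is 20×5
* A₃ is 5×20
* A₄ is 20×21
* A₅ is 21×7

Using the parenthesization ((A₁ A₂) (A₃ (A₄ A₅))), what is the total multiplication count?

(A₁ A₂): 28×20 by 20×5 → 28×5, cost 28·20·5 = 2800
(A₄ A₅): 20×21 by 21×7 → 20×7, cost 20·21·7 = 2940
(A₃ (A₄ A₅)): 5×20 by 20×7 → 5×7, cost 5·20·7 = 700; cumulative 3640
((A₁ A₂) (A₃ (A₄ A₅))): 28×5 by 5×7 → 28×7, cost 28·5·7 = 980; cumulative 7420
Total: 7420 scalar multiplications.

7420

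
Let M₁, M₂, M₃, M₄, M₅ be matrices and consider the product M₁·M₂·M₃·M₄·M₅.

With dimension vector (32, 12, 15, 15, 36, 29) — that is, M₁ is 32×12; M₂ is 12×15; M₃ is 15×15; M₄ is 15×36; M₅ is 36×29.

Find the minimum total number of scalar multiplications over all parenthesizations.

32844

Adjacent pairs: M₁M₂ = 32·12·15 = 5760; M₂M₃ = 12·15·15 = 2700; M₃M₄ = 15·15·36 = 8100; M₄M₅ = 15·36·29 = 15660.
Length 3: M₁..M₃: k=1: 0+2700+32·12·15=8460; k=2: 5760+0+32·15·15=12960 → min 8460 | M₂..M₄: k=2: 0+8100+12·15·36=14580; k=3: 2700+0+12·15·36=9180 → min 9180 | M₃..M₅: k=3: 0+15660+15·15·29=22185; k=4: 8100+0+15·36·29=23760 → min 22185.
Length 4: M₁..M₄: k=1: 0+9180+32·12·36=23004; k=2: 5760+8100+32·15·36=31140; k=3: 8460+0+32·15·36=25740 → min 23004 | M₂..M₅: k=2: 0+22185+12·15·29=27405; k=3: 2700+15660+12·15·29=23580; k=4: 9180+0+12·36·29=21708 → min 21708.
Length 5: M₁..M₅: k=1: 0+21708+32·12·29=32844; k=2: 5760+22185+32·15·29=41865; k=3: 8460+15660+32·15·29=38040; k=4: 23004+0+32·36·29=56412 → min 32844.
Optimal order: (M₁·(((M₂·M₃)·M₄)·M₅)) with cost 32844.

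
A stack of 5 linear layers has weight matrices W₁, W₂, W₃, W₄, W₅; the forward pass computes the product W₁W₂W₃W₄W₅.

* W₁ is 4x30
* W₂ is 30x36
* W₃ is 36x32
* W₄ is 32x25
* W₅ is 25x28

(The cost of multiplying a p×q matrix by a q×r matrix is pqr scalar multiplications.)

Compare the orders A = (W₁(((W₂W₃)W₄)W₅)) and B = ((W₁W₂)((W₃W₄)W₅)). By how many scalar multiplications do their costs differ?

Order A = (W₁(((W₂W₃)W₄)W₅)): (W₂W₃): 30×36 by 36×32 → 30×32, cost 30·36·32 = 34560; ((W₂W₃)W₄): 30×32 by 32×25 → 30×25, cost 30·32·25 = 24000; cumulative 58560; (((W₂W₃)W₄)W₅): 30×25 by 25×28 → 30×28, cost 30·25·28 = 21000; cumulative 79560; (W₁(((W₂W₃)W₄)W₅)): 4×30 by 30×28 → 4×28, cost 4·30·28 = 3360; cumulative 82920. Total 82920.
Order B = ((W₁W₂)((W₃W₄)W₅)): (W₁W₂): 4×30 by 30×36 → 4×36, cost 4·30·36 = 4320; (W₃W₄): 36×32 by 32×25 → 36×25, cost 36·32·25 = 28800; ((W₃W₄)W₅): 36×25 by 25×28 → 36×28, cost 36·25·28 = 25200; cumulative 54000; ((W₁W₂)((W₃W₄)W₅)): 4×36 by 36×28 → 4×28, cost 4·36·28 = 4032; cumulative 62352. Total 62352.
Difference: |82920 − 62352| = 20568.

20568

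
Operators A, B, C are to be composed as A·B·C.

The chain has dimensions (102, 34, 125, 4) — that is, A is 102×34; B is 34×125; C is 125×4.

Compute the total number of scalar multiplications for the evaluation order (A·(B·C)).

30872

(B·C): 34×125 by 125×4 → 34×4, cost 34·125·4 = 17000
(A·(B·C)): 102×34 by 34×4 → 102×4, cost 102·34·4 = 13872; cumulative 30872
Total: 30872 scalar multiplications.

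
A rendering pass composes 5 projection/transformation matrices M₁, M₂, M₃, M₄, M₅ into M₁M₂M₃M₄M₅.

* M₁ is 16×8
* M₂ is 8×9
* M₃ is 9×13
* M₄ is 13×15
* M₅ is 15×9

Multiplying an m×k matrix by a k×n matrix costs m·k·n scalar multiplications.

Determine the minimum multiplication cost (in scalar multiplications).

4608

Adjacent pairs: M₁M₂ = 16·8·9 = 1152; M₂M₃ = 8·9·13 = 936; M₃M₄ = 9·13·15 = 1755; M₄M₅ = 13·15·9 = 1755.
Length 3: M₁..M₃: k=1: 0+936+16·8·13=2600; k=2: 1152+0+16·9·13=3024 → min 2600 | M₂..M₄: k=2: 0+1755+8·9·15=2835; k=3: 936+0+8·13·15=2496 → min 2496 | M₃..M₅: k=3: 0+1755+9·13·9=2808; k=4: 1755+0+9·15·9=2970 → min 2808.
Length 4: M₁..M₄: k=1: 0+2496+16·8·15=4416; k=2: 1152+1755+16·9·15=5067; k=3: 2600+0+16·13·15=5720 → min 4416 | M₂..M₅: k=2: 0+2808+8·9·9=3456; k=3: 936+1755+8·13·9=3627; k=4: 2496+0+8·15·9=3576 → min 3456.
Length 5: M₁..M₅: k=1: 0+3456+16·8·9=4608; k=2: 1152+2808+16·9·9=5256; k=3: 2600+1755+16·13·9=6227; k=4: 4416+0+16·15·9=6576 → min 4608.
Optimal order: (M₁(M₂(M₃(M₄M₅)))) with cost 4608.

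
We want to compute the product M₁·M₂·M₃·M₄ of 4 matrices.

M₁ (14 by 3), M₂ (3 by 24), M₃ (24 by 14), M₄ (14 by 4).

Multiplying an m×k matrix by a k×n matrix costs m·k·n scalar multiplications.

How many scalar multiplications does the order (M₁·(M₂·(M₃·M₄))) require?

(M₃·M₄): 24×14 by 14×4 → 24×4, cost 24·14·4 = 1344
(M₂·(M₃·M₄)): 3×24 by 24×4 → 3×4, cost 3·24·4 = 288; cumulative 1632
(M₁·(M₂·(M₃·M₄))): 14×3 by 3×4 → 14×4, cost 14·3·4 = 168; cumulative 1800
Total: 1800 scalar multiplications.

1800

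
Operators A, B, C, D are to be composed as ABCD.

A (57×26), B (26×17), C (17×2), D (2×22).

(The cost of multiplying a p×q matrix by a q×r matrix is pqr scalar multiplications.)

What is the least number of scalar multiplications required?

6356

Adjacent pairs: AB = 57·26·17 = 25194; BC = 26·17·2 = 884; CD = 17·2·22 = 748.
Length 3: A..C: k=1: 0+884+57·26·2=3848; k=2: 25194+0+57·17·2=27132 → min 3848 | B..D: k=2: 0+748+26·17·22=10472; k=3: 884+0+26·2·22=2028 → min 2028.
Length 4: A..D: k=1: 0+2028+57·26·22=34632; k=2: 25194+748+57·17·22=47260; k=3: 3848+0+57·2·22=6356 → min 6356.
Optimal order: ((A(BC))D) with cost 6356.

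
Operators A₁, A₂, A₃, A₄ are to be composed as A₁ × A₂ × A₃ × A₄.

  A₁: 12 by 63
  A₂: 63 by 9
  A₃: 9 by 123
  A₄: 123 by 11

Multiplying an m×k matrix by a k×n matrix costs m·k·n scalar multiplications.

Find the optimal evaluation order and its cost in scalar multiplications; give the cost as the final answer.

Adjacent pairs: A₁A₂ = 12·63·9 = 6804; A₂A₃ = 63·9·123 = 69741; A₃A₄ = 9·123·11 = 12177.
Length 3: A₁..A₃: k=1: 0+69741+12·63·123=162729; k=2: 6804+0+12·9·123=20088 → min 20088 | A₂..A₄: k=2: 0+12177+63·9·11=18414; k=3: 69741+0+63·123·11=154980 → min 18414.
Length 4: A₁..A₄: k=1: 0+18414+12·63·11=26730; k=2: 6804+12177+12·9·11=20169; k=3: 20088+0+12·123·11=36324 → min 20169.
Optimal parenthesization: ((A₁ × A₂) × (A₃ × A₄)) with cost 20169.

20169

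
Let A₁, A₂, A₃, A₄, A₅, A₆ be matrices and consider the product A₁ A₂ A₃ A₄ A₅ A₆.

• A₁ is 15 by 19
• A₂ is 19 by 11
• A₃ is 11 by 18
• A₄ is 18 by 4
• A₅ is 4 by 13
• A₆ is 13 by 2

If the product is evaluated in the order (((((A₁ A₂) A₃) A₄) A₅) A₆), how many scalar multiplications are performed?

8355

(A₁ A₂): 15×19 by 19×11 → 15×11, cost 15·19·11 = 3135
((A₁ A₂) A₃): 15×11 by 11×18 → 15×18, cost 15·11·18 = 2970; cumulative 6105
(((A₁ A₂) A₃) A₄): 15×18 by 18×4 → 15×4, cost 15·18·4 = 1080; cumulative 7185
((((A₁ A₂) A₃) A₄) A₅): 15×4 by 4×13 → 15×13, cost 15·4·13 = 780; cumulative 7965
(((((A₁ A₂) A₃) A₄) A₅) A₆): 15×13 by 13×2 → 15×2, cost 15·13·2 = 390; cumulative 8355
Total: 8355 scalar multiplications.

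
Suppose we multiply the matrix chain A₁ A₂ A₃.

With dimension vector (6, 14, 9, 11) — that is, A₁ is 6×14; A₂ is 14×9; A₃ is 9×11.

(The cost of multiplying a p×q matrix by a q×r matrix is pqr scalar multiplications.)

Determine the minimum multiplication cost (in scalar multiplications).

Order (A₁ (A₂ A₃)): (A₂ A₃): 14×9 by 9×11 → 14×11, cost 14·9·11 = 1386; (A₁ (A₂ A₃)): 6×14 by 14×11 → 6×11, cost 6·14·11 = 924; cumulative 2310. Total 2310.
Order ((A₁ A₂) A₃): (A₁ A₂): 6×14 by 14×9 → 6×9, cost 6·14·9 = 756; ((A₁ A₂) A₃): 6×9 by 9×11 → 6×11, cost 6·9·11 = 594; cumulative 1350. Total 1350.
Minimum: 1350.

1350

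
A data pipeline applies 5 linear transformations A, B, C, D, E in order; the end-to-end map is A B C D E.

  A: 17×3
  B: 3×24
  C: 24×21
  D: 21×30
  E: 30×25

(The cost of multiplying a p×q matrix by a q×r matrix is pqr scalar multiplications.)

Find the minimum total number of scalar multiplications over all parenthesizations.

6927

Adjacent pairs: AB = 17·3·24 = 1224; BC = 3·24·21 = 1512; CD = 24·21·30 = 15120; DE = 21·30·25 = 15750.
Length 3: A..C: k=1: 0+1512+17·3·21=2583; k=2: 1224+0+17·24·21=9792 → min 2583 | B..D: k=2: 0+15120+3·24·30=17280; k=3: 1512+0+3·21·30=3402 → min 3402 | C..E: k=3: 0+15750+24·21·25=28350; k=4: 15120+0+24·30·25=33120 → min 28350.
Length 4: A..D: k=1: 0+3402+17·3·30=4932; k=2: 1224+15120+17·24·30=28584; k=3: 2583+0+17·21·30=13293 → min 4932 | B..E: k=2: 0+28350+3·24·25=30150; k=3: 1512+15750+3·21·25=18837; k=4: 3402+0+3·30·25=5652 → min 5652.
Length 5: A..E: k=1: 0+5652+17·3·25=6927; k=2: 1224+28350+17·24·25=39774; k=3: 2583+15750+17·21·25=27258; k=4: 4932+0+17·30·25=17682 → min 6927.
Optimal order: (A (((B C) D) E)) with cost 6927.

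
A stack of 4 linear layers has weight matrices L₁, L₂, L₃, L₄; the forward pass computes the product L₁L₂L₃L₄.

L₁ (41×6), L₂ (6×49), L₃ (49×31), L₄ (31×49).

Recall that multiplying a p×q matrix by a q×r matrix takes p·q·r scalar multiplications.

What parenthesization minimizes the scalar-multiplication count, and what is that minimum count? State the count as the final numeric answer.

Adjacent pairs: L₁L₂ = 41·6·49 = 12054; L₂L₃ = 6·49·31 = 9114; L₃L₄ = 49·31·49 = 74431.
Length 3: L₁..L₃: k=1: 0+9114+41·6·31=16740; k=2: 12054+0+41·49·31=74333 → min 16740 | L₂..L₄: k=2: 0+74431+6·49·49=88837; k=3: 9114+0+6·31·49=18228 → min 18228.
Length 4: L₁..L₄: k=1: 0+18228+41·6·49=30282; k=2: 12054+74431+41·49·49=184926; k=3: 16740+0+41·31·49=79019 → min 30282.
Optimal parenthesization: (L₁((L₂L₃)L₄)) with cost 30282.

30282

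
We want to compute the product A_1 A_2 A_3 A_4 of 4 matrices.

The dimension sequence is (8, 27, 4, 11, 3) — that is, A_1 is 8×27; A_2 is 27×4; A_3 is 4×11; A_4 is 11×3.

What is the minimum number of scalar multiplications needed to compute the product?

1092

Adjacent pairs: A_1A_2 = 8·27·4 = 864; A_2A_3 = 27·4·11 = 1188; A_3A_4 = 4·11·3 = 132.
Length 3: A_1..A_3: k=1: 0+1188+8·27·11=3564; k=2: 864+0+8·4·11=1216 → min 1216 | A_2..A_4: k=2: 0+132+27·4·3=456; k=3: 1188+0+27·11·3=2079 → min 456.
Length 4: A_1..A_4: k=1: 0+456+8·27·3=1104; k=2: 864+132+8·4·3=1092; k=3: 1216+0+8·11·3=1480 → min 1092.
Optimal order: ((A_1 A_2) (A_3 A_4)) with cost 1092.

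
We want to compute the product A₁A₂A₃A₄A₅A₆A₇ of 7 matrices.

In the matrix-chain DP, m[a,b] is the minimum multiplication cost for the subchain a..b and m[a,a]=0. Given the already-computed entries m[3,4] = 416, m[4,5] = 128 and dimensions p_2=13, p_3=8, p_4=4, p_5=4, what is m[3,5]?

544

m[3,5] = min over k∈[3,4] of m[3,k]+m[k+1,5]+p_{2}·p_k·p_{5}.
k=3: 0 + 128 + 13·8·4 = 544; k=4: 416 + 0 + 13·4·4 = 624.
Minimum: 544 at k=3.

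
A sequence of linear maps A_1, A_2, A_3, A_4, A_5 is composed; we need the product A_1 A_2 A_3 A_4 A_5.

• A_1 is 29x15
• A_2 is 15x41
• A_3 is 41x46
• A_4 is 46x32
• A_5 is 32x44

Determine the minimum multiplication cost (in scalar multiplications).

Adjacent pairs: A_1A_2 = 29·15·41 = 17835; A_2A_3 = 15·41·46 = 28290; A_3A_4 = 41·46·32 = 60352; A_4A_5 = 46·32·44 = 64768.
Length 3: A_1..A_3: k=1: 0+28290+29·15·46=48300; k=2: 17835+0+29·41·46=72529 → min 48300 | A_2..A_4: k=2: 0+60352+15·41·32=80032; k=3: 28290+0+15·46·32=50370 → min 50370 | A_3..A_5: k=3: 0+64768+41·46·44=147752; k=4: 60352+0+41·32·44=118080 → min 118080.
Length 4: A_1..A_4: k=1: 0+50370+29·15·32=64290; k=2: 17835+60352+29·41·32=116235; k=3: 48300+0+29·46·32=90988 → min 64290 | A_2..A_5: k=2: 0+118080+15·41·44=145140; k=3: 28290+64768+15·46·44=123418; k=4: 50370+0+15·32·44=71490 → min 71490.
Length 5: A_1..A_5: k=1: 0+71490+29·15·44=90630; k=2: 17835+118080+29·41·44=188231; k=3: 48300+64768+29·46·44=171764; k=4: 64290+0+29·32·44=105122 → min 90630.
Optimal order: (A_1 (((A_2 A_3) A_4) A_5)) with cost 90630.

90630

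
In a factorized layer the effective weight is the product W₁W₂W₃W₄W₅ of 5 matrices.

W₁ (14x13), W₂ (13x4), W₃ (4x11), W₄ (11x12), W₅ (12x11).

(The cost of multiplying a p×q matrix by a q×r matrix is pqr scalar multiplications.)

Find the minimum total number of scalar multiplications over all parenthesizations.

2400

Adjacent pairs: W₁W₂ = 14·13·4 = 728; W₂W₃ = 13·4·11 = 572; W₃W₄ = 4·11·12 = 528; W₄W₅ = 11·12·11 = 1452.
Length 3: W₁..W₃: k=1: 0+572+14·13·11=2574; k=2: 728+0+14·4·11=1344 → min 1344 | W₂..W₄: k=2: 0+528+13·4·12=1152; k=3: 572+0+13·11·12=2288 → min 1152 | W₃..W₅: k=3: 0+1452+4·11·11=1936; k=4: 528+0+4·12·11=1056 → min 1056.
Length 4: W₁..W₄: k=1: 0+1152+14·13·12=3336; k=2: 728+528+14·4·12=1928; k=3: 1344+0+14·11·12=3192 → min 1928 | W₂..W₅: k=2: 0+1056+13·4·11=1628; k=3: 572+1452+13·11·11=3597; k=4: 1152+0+13·12·11=2868 → min 1628.
Length 5: W₁..W₅: k=1: 0+1628+14·13·11=3630; k=2: 728+1056+14·4·11=2400; k=3: 1344+1452+14·11·11=4490; k=4: 1928+0+14·12·11=3776 → min 2400.
Optimal order: ((W₁W₂)((W₃W₄)W₅)) with cost 2400.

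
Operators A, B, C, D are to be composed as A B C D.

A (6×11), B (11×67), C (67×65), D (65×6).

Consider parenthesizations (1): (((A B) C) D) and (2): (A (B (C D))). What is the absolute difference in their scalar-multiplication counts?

1944

Order (1) = (((A B) C) D): (A B): 6×11 by 11×67 → 6×67, cost 6·11·67 = 4422; ((A B) C): 6×67 by 67×65 → 6×65, cost 6·67·65 = 26130; cumulative 30552; (((A B) C) D): 6×65 by 65×6 → 6×6, cost 6·65·6 = 2340; cumulative 32892. Total 32892.
Order (2) = (A (B (C D))): (C D): 67×65 by 65×6 → 67×6, cost 67·65·6 = 26130; (B (C D)): 11×67 by 67×6 → 11×6, cost 11·67·6 = 4422; cumulative 30552; (A (B (C D))): 6×11 by 11×6 → 6×6, cost 6·11·6 = 396; cumulative 30948. Total 30948.
Difference: |32892 − 30948| = 1944.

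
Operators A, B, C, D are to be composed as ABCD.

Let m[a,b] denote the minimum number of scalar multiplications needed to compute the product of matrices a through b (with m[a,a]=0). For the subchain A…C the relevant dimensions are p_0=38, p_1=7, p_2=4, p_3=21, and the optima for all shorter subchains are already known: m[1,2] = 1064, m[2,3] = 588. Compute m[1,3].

4256

m[1,3] = min over k∈[1,2] of m[1,k]+m[k+1,3]+p_{0}·p_k·p_{3}.
k=1: 0 + 588 + 38·7·21 = 6174; k=2: 1064 + 0 + 38·4·21 = 4256.
Minimum: 4256 at k=2.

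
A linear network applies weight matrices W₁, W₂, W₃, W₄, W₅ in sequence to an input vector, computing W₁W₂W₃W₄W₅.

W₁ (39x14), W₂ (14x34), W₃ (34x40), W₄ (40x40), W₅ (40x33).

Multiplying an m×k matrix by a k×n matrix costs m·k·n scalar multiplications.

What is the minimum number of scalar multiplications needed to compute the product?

77938

Adjacent pairs: W₁W₂ = 39·14·34 = 18564; W₂W₃ = 14·34·40 = 19040; W₃W₄ = 34·40·40 = 54400; W₄W₅ = 40·40·33 = 52800.
Length 3: W₁..W₃: k=1: 0+19040+39·14·40=40880; k=2: 18564+0+39·34·40=71604 → min 40880 | W₂..W₄: k=2: 0+54400+14·34·40=73440; k=3: 19040+0+14·40·40=41440 → min 41440 | W₃..W₅: k=3: 0+52800+34·40·33=97680; k=4: 54400+0+34·40·33=99280 → min 97680.
Length 4: W₁..W₄: k=1: 0+41440+39·14·40=63280; k=2: 18564+54400+39·34·40=126004; k=3: 40880+0+39·40·40=103280 → min 63280 | W₂..W₅: k=2: 0+97680+14·34·33=113388; k=3: 19040+52800+14·40·33=90320; k=4: 41440+0+14·40·33=59920 → min 59920.
Length 5: W₁..W₅: k=1: 0+59920+39·14·33=77938; k=2: 18564+97680+39·34·33=160002; k=3: 40880+52800+39·40·33=145160; k=4: 63280+0+39·40·33=114760 → min 77938.
Optimal order: (W₁(((W₂W₃)W₄)W₅)) with cost 77938.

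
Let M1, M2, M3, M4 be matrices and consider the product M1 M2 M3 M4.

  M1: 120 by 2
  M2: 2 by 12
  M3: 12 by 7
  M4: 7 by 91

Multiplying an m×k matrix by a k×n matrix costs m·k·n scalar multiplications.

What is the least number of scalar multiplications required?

23282

Adjacent pairs: M1M2 = 120·2·12 = 2880; M2M3 = 2·12·7 = 168; M3M4 = 12·7·91 = 7644.
Length 3: M1..M3: k=1: 0+168+120·2·7=1848; k=2: 2880+0+120·12·7=12960 → min 1848 | M2..M4: k=2: 0+7644+2·12·91=9828; k=3: 168+0+2·7·91=1442 → min 1442.
Length 4: M1..M4: k=1: 0+1442+120·2·91=23282; k=2: 2880+7644+120·12·91=141564; k=3: 1848+0+120·7·91=78288 → min 23282.
Optimal order: (M1 ((M2 M3) M4)) with cost 23282.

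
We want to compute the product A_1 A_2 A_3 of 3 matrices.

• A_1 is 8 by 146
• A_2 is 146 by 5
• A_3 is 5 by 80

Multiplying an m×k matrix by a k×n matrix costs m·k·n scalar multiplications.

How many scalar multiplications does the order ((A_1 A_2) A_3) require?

(A_1 A_2): 8×146 by 146×5 → 8×5, cost 8·146·5 = 5840
((A_1 A_2) A_3): 8×5 by 5×80 → 8×80, cost 8·5·80 = 3200; cumulative 9040
Total: 9040 scalar multiplications.

9040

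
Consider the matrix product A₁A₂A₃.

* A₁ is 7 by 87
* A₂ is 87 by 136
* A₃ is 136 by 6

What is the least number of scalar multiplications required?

74646

Order (A₁(A₂A₃)): (A₂A₃): 87×136 by 136×6 → 87×6, cost 87·136·6 = 70992; (A₁(A₂A₃)): 7×87 by 87×6 → 7×6, cost 7·87·6 = 3654; cumulative 74646. Total 74646.
Order ((A₁A₂)A₃): (A₁A₂): 7×87 by 87×136 → 7×136, cost 7·87·136 = 82824; ((A₁A₂)A₃): 7×136 by 136×6 → 7×6, cost 7·136·6 = 5712; cumulative 88536. Total 88536.
Minimum: 74646.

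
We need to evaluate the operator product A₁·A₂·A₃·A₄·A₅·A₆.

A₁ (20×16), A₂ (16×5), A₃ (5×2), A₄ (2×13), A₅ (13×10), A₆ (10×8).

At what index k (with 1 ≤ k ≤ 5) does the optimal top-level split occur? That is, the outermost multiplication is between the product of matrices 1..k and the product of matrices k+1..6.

3

Adjacent pairs: A₁A₂ = 20·16·5 = 1600; A₂A₃ = 16·5·2 = 160; A₃A₄ = 5·2·13 = 130; A₄A₅ = 2·13·10 = 260; A₅A₆ = 13·10·8 = 1040.
Length 3: A₁..A₃: k=1: 0+160+20·16·2=800; k=2: 1600+0+20·5·2=1800 → min 800 | A₂..A₄: k=2: 0+130+16·5·13=1170; k=3: 160+0+16·2·13=576 → min 576 | A₃..A₅: k=3: 0+260+5·2·10=360; k=4: 130+0+5·13·10=780 → min 360 | A₄..A₆: k=4: 0+1040+2·13·8=1248; k=5: 260+0+2·10·8=420 → min 420.
Length 4: A₁..A₄: k=1: 0+576+20·16·13=4736; k=2: 1600+130+20·5·13=3030; k=3: 800+0+20·2·13=1320 → min 1320 | A₂..A₅: k=2: 0+360+16·5·10=1160; k=3: 160+260+16·2·10=740; k=4: 576+0+16·13·10=2656 → min 740 | A₃..A₆: k=3: 0+420+5·2·8=500; k=4: 130+1040+5·13·8=1690; k=5: 360+0+5·10·8=760 → min 500.
Length 5: A₁..A₅: k=1: 0+740+20·16·10=3940; k=2: 1600+360+20·5·10=2960; k=3: 800+260+20·2·10=1460; k=4: 1320+0+20·13·10=3920 → min 1460 | A₂..A₆: k=2: 0+500+16·5·8=1140; k=3: 160+420+16·2·8=836; k=4: 576+1040+16·13·8=3280; k=5: 740+0+16·10·8=2020 → min 836.
Top-level splits: k=1: (A₁..A₁)·(A₂..A₆) → 0+836+20·16·8 = 3396; k=2: (A₁..A₂)·(A₃..A₆) → 1600+500+20·5·8 = 2900; k=3: (A₁..A₃)·(A₄..A₆) → 800+420+20·2·8 = 1540; k=4: (A₁..A₄)·(A₅..A₆) → 1320+1040+20·13·8 = 4440; k=5: (A₁..A₅)·(A₆..A₆) → 1460+0+20·10·8 = 3060.
Best split is after A₃, i.e. k = 3.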